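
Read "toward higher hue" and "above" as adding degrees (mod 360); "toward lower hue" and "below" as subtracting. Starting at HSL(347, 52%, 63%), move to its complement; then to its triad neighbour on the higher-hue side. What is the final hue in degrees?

287°

complement +180°: 347 + 180 = 527 → 527 − 360 = 167°
triadic ↑ +120°: 167 + 120 = 287°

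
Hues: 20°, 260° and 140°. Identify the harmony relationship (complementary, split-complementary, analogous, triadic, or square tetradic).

Sort the hues: 20°, 140°, 260°.
Successive gaps around the wheel: 120°, 120°, 120°.
Three hues equally spaced 120° apart form a triad.

triadic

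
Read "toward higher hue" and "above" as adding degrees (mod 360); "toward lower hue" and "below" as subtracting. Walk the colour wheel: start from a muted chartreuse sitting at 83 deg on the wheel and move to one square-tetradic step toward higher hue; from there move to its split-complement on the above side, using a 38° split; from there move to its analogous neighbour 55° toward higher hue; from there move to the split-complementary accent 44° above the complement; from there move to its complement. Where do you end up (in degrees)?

square ↑ +90°: 83 + 90 = 173°
split-comp 38° ↑ +218°: 173 + 218 = 391 → 391 − 360 = 31°
analog 55° ↑ +55°: 31 + 55 = 86°
split-comp 44° ↑ +224°: 86 + 224 = 310°
complement +180°: 310 + 180 = 490 → 490 − 360 = 130°

130°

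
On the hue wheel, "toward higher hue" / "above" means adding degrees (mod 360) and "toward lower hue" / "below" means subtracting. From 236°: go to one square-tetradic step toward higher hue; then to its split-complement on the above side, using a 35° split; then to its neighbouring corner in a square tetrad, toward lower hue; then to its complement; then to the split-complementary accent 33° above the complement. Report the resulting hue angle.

236 + 90 = 326°   (square ↑)
326 + 215 = 541 → 541 − 360 = 181°   (split-comp 35° ↑)
181 − 90 = 91°   (square ↓)
91 + 180 = 271°   (complement)
271 + 213 = 484 → 484 − 360 = 124°   (split-comp 33° ↑)

124°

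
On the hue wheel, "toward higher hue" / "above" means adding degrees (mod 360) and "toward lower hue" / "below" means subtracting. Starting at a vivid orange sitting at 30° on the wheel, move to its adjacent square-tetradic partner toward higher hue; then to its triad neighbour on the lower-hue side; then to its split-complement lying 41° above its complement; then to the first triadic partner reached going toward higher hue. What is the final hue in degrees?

square ↑ +90°: 30 + 90 = 120°
triadic ↓ −120°: 120 − 120 = 0°
split-comp 41° ↑ +221°: 0 + 221 = 221°
triadic ↑ +120°: 221 + 120 = 341°

341°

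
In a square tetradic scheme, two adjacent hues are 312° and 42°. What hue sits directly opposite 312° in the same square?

A square tetradic scheme places four hues 90° apart; opposite corners are 180° apart.
312 + 180 = 492 → 492 − 360 = 132°

132°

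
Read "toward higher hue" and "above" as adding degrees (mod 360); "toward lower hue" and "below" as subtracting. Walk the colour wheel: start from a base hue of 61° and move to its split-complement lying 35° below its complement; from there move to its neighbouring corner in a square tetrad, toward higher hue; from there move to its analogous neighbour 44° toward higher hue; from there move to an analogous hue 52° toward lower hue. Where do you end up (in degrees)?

288°

61 + 145 = 206°   (split-comp 35° ↓)
206 + 90 = 296°   (square ↑)
296 + 44 = 340°   (analog 44° ↑)
340 − 52 = 288°   (analog 52° ↓)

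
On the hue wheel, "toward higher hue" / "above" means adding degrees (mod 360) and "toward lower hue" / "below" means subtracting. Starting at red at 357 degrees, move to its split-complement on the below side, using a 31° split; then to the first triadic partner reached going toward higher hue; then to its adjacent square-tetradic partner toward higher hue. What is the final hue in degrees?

+149° (split-comp 31° ↓): 357 + 149 = 506 → 506 − 360 = 146°
+120° (triadic ↑): 146 + 120 = 266°
+90° (square ↑): 266 + 90 = 356°

356°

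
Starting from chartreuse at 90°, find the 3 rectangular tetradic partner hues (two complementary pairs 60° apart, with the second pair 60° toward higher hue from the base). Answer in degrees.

A rectangular tetradic uses two complementary pairs 60° apart: offsets 0°, 60°, 180°, 240°.
90 + 60 = 150°
90 + 180 = 270°
90 + 240 = 330°

150°, 270° and 330°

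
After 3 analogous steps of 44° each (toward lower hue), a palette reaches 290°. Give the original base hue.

62°

3 steps of 44° (toward lower hue) give a net shift of −132°.
Start = end − shift: 290 + 132 = 422 → 422 − 360 = 62°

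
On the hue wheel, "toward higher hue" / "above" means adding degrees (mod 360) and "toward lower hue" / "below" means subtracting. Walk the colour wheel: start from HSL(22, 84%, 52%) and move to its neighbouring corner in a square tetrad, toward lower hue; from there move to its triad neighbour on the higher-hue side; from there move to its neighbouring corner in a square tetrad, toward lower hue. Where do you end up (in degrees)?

322°

−90° (square ↓): 22 − 90 = -68 → -68 + 360 = 292°
+120° (triadic ↑): 292 + 120 = 412 → 412 − 360 = 52°
−90° (square ↓): 52 − 90 = -38 → -38 + 360 = 322°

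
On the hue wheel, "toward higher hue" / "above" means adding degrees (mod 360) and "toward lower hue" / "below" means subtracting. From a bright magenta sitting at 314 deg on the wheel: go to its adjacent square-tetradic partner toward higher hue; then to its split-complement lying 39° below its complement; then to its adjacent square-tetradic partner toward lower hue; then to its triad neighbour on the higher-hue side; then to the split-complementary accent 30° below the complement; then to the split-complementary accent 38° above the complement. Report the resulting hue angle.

223°

square ↑ +90°: 314 + 90 = 404 → 404 − 360 = 44°
split-comp 39° ↓ +141°: 44 + 141 = 185°
square ↓ −90°: 185 − 90 = 95°
triadic ↑ +120°: 95 + 120 = 215°
split-comp 30° ↓ +150°: 215 + 150 = 365 → 365 − 360 = 5°
split-comp 38° ↑ +218°: 5 + 218 = 223°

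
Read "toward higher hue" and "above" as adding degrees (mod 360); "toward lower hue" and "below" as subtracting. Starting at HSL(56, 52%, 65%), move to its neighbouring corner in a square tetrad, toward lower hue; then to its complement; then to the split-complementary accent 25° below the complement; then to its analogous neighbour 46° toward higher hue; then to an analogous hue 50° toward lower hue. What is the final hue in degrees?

−90° (square ↓): 56 − 90 = -34 → -34 + 360 = 326°
+180° (complement): 326 + 180 = 506 → 506 − 360 = 146°
+155° (split-comp 25° ↓): 146 + 155 = 301°
+46° (analog 46° ↑): 301 + 46 = 347°
−50° (analog 50° ↓): 347 − 50 = 297°

297°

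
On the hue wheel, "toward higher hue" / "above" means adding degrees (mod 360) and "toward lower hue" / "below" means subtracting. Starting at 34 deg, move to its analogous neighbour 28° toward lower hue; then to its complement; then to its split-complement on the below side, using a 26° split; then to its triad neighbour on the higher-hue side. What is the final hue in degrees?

100°

−28° (analog 28° ↓): 34 − 28 = 6°
+180° (complement): 6 + 180 = 186°
+154° (split-comp 26° ↓): 186 + 154 = 340°
+120° (triadic ↑): 340 + 120 = 460 → 460 − 360 = 100°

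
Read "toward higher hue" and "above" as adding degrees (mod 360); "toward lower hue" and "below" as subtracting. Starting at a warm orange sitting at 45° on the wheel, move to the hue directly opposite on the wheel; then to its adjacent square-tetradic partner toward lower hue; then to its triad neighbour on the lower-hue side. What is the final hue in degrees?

+180° (complement): 45 + 180 = 225°
−90° (square ↓): 225 − 90 = 135°
−120° (triadic ↓): 135 − 120 = 15°

15°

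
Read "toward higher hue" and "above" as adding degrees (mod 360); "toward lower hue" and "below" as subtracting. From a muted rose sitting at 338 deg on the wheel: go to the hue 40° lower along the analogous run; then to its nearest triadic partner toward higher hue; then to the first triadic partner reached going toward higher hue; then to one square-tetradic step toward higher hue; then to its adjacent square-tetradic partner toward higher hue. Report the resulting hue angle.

358°

analog 40° ↓ −40°: 338 − 40 = 298°
triadic ↑ +120°: 298 + 120 = 418 → 418 − 360 = 58°
triadic ↑ +120°: 58 + 120 = 178°
square ↑ +90°: 178 + 90 = 268°
square ↑ +90°: 268 + 90 = 358°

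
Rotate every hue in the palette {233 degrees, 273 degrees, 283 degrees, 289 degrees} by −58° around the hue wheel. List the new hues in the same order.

233 − 58 = 175°
273 − 58 = 215°
283 − 58 = 225°
289 − 58 = 231°

175°, 215°, 225°, 231°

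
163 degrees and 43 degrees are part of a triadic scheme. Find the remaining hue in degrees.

283°

A triad places three hues 120° apart.
The full set through 43° is {43°, 163°, 283°}.
Given {43°, 163°}, the missing hue is 283°.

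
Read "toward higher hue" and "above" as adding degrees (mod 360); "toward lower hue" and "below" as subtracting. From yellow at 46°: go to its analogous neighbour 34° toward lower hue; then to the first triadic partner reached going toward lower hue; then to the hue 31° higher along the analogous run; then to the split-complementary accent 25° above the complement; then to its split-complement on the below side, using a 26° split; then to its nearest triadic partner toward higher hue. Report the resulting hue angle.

analog 34° ↓ −34°: 46 − 34 = 12°
triadic ↓ −120°: 12 − 120 = -108 → -108 + 360 = 252°
analog 31° ↑ +31°: 252 + 31 = 283°
split-comp 25° ↑ +205°: 283 + 205 = 488 → 488 − 360 = 128°
split-comp 26° ↓ +154°: 128 + 154 = 282°
triadic ↑ +120°: 282 + 120 = 402 → 402 − 360 = 42°

42°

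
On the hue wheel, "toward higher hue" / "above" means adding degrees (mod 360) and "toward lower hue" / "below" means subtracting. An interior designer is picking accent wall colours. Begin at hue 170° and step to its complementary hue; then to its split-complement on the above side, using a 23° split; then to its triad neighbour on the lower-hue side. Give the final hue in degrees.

170 + 180 = 350°   (complement)
350 + 203 = 553 → 553 − 360 = 193°   (split-comp 23° ↑)
193 − 120 = 73°   (triadic ↓)

73°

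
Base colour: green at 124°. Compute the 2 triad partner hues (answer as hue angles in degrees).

244° and 4°

A triad places three hues 120° apart.
124 + 120 = 244°
124 + 240 = 364 → 364 − 360 = 4°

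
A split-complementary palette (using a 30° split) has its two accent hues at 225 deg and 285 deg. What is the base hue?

The accents sit 30° either side of the complement, so the complement is their short-arc midpoint on the wheel.
Short-arc midpoint of 225° and 285°: 255°.
Base is 180° from the complement: 255 − 180 = 75°

75°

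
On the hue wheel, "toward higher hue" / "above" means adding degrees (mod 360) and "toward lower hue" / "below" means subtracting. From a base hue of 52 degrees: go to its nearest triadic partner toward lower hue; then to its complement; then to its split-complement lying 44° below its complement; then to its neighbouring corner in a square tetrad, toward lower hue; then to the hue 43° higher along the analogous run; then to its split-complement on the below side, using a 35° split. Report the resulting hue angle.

triadic ↓ −120°: 52 − 120 = -68 → -68 + 360 = 292°
complement +180°: 292 + 180 = 472 → 472 − 360 = 112°
split-comp 44° ↓ +136°: 112 + 136 = 248°
square ↓ −90°: 248 − 90 = 158°
analog 43° ↑ +43°: 158 + 43 = 201°
split-comp 35° ↓ +145°: 201 + 145 = 346°

346°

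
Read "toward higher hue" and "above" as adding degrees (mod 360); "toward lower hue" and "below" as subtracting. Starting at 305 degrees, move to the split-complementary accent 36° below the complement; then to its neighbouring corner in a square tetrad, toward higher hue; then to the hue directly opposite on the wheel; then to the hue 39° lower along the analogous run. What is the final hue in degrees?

305 + 144 = 449 → 449 − 360 = 89°   (split-comp 36° ↓)
89 + 90 = 179°   (square ↑)
179 + 180 = 359°   (complement)
359 − 39 = 320°   (analog 39° ↓)

320°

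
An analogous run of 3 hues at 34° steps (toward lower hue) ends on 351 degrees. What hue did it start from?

2 steps of 34° (toward lower hue) give a net shift of −68°.
Start = end − shift: 351 + 68 = 419 → 419 − 360 = 59°

59°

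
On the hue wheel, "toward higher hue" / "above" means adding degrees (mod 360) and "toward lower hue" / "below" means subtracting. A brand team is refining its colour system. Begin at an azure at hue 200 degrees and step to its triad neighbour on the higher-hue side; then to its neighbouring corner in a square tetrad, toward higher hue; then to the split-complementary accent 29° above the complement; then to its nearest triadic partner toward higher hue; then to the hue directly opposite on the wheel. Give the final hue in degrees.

199°

+120° (triadic ↑): 200 + 120 = 320°
+90° (square ↑): 320 + 90 = 410 → 410 − 360 = 50°
+209° (split-comp 29° ↑): 50 + 209 = 259°
+120° (triadic ↑): 259 + 120 = 379 → 379 − 360 = 19°
+180° (complement): 19 + 180 = 199°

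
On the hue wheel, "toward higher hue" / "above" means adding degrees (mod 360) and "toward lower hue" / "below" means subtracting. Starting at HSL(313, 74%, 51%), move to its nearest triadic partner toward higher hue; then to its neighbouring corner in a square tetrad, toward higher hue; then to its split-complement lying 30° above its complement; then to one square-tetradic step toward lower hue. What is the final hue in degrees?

283°

+120° (triadic ↑): 313 + 120 = 433 → 433 − 360 = 73°
+90° (square ↑): 73 + 90 = 163°
+210° (split-comp 30° ↑): 163 + 210 = 373 → 373 − 360 = 13°
−90° (square ↓): 13 − 90 = -77 → -77 + 360 = 283°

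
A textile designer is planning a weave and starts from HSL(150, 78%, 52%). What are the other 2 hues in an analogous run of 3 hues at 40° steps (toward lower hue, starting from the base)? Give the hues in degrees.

150 − 40 = 110°
150 − 80 = 70°

110° and 70°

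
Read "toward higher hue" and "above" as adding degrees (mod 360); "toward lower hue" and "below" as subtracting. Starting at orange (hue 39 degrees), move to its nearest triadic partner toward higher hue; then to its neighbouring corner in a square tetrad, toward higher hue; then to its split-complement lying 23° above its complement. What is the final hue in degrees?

92°

+120° (triadic ↑): 39 + 120 = 159°
+90° (square ↑): 159 + 90 = 249°
+203° (split-comp 23° ↑): 249 + 203 = 452 → 452 − 360 = 92°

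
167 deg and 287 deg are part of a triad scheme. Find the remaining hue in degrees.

47°

A triad places three hues 120° apart.
The full set through 167° is {47°, 167°, 287°}.
Given {167°, 287°}, the missing hue is 47°.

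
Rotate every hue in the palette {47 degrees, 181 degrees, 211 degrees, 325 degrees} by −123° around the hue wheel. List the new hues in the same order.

47 − 123 = -76 → -76 + 360 = 284°
181 − 123 = 58°
211 − 123 = 88°
325 − 123 = 202°

284°, 58°, 88°, 202°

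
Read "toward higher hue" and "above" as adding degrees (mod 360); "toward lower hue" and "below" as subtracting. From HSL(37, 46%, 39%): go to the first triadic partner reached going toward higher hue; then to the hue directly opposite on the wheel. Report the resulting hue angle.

337°

triadic ↑ +120°: 37 + 120 = 157°
complement +180°: 157 + 180 = 337°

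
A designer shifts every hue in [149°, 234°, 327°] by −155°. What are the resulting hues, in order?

149 − 155 = -6 → -6 + 360 = 354°
234 − 155 = 79°
327 − 155 = 172°

354°, 79°, 172°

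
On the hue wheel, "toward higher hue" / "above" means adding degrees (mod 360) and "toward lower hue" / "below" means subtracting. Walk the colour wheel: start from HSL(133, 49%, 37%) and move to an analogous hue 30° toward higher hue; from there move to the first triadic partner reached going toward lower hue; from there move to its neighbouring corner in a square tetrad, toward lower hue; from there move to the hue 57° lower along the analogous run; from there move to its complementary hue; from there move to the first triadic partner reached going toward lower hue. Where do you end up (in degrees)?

+30° (analog 30° ↑): 133 + 30 = 163°
−120° (triadic ↓): 163 − 120 = 43°
−90° (square ↓): 43 − 90 = -47 → -47 + 360 = 313°
−57° (analog 57° ↓): 313 − 57 = 256°
+180° (complement): 256 + 180 = 436 → 436 − 360 = 76°
−120° (triadic ↓): 76 − 120 = -44 → -44 + 360 = 316°

316°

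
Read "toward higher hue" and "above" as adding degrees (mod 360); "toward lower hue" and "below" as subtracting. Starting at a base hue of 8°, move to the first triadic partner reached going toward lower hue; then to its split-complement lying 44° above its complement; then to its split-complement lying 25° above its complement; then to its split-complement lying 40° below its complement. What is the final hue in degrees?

97°

8 − 120 = -112 → -112 + 360 = 248°   (triadic ↓)
248 + 224 = 472 → 472 − 360 = 112°   (split-comp 44° ↑)
112 + 205 = 317°   (split-comp 25° ↑)
317 + 140 = 457 → 457 − 360 = 97°   (split-comp 40° ↓)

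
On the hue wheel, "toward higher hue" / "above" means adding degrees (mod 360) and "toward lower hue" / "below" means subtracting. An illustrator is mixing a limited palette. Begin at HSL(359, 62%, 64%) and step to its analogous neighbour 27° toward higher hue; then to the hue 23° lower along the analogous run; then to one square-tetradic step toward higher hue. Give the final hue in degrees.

93°

analog 27° ↑ +27°: 359 + 27 = 386 → 386 − 360 = 26°
analog 23° ↓ −23°: 26 − 23 = 3°
square ↑ +90°: 3 + 90 = 93°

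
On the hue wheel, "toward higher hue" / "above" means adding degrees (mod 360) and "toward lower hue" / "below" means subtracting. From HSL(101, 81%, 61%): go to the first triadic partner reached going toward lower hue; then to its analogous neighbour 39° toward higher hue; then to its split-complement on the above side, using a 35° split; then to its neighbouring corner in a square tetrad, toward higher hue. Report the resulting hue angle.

triadic ↓ −120°: 101 − 120 = -19 → -19 + 360 = 341°
analog 39° ↑ +39°: 341 + 39 = 380 → 380 − 360 = 20°
split-comp 35° ↑ +215°: 20 + 215 = 235°
square ↑ +90°: 235 + 90 = 325°

325°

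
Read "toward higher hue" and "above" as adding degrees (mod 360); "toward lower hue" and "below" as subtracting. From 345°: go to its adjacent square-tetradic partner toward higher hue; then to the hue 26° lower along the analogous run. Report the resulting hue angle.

49°

square ↑ +90°: 345 + 90 = 435 → 435 − 360 = 75°
analog 26° ↓ −26°: 75 − 26 = 49°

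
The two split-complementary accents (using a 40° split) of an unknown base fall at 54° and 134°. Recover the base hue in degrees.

The accents sit 40° either side of the complement, so the complement is their short-arc midpoint on the wheel.
Short-arc midpoint of 54° and 134°: 94°.
Base is 180° from the complement: 94 − 180 = -86 → -86 + 360 = 274°

274°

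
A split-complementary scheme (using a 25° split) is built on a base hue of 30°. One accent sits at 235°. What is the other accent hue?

185°

Split-complementary hues sit 25° either side of the complement.
Complement of the base 30°: 30 + 180 = 210°
The given accent 235° is 25° one side of 210°; the other accent sits 25° the other side: 210 − 25 = 185°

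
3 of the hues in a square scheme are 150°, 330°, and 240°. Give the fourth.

60°

A square tetradic scheme places four hues every 90°.
The full set through 150° is {60°, 150°, 240°, 330°}.
Given {150°, 240°, 330°}, the missing hue is 60°.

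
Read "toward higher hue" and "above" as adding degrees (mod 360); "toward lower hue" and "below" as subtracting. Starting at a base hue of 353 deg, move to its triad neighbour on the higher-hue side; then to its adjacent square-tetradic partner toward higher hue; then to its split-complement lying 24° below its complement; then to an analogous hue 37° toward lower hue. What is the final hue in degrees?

322°

triadic ↑ +120°: 353 + 120 = 473 → 473 − 360 = 113°
square ↑ +90°: 113 + 90 = 203°
split-comp 24° ↓ +156°: 203 + 156 = 359°
analog 37° ↓ −37°: 359 − 37 = 322°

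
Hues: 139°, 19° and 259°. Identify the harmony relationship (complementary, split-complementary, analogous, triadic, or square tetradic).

Sort the hues: 19°, 139°, 259°.
Successive gaps around the wheel: 120°, 120°, 120°.
Three hues equally spaced 120° apart form a triad.

triadic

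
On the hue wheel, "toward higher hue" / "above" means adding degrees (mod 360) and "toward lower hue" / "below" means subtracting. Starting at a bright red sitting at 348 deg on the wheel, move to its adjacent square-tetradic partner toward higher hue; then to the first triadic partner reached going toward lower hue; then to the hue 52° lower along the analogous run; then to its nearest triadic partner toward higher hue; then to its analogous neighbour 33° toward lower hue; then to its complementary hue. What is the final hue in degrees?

+90° (square ↑): 348 + 90 = 438 → 438 − 360 = 78°
−120° (triadic ↓): 78 − 120 = -42 → -42 + 360 = 318°
−52° (analog 52° ↓): 318 − 52 = 266°
+120° (triadic ↑): 266 + 120 = 386 → 386 − 360 = 26°
−33° (analog 33° ↓): 26 − 33 = -7 → -7 + 360 = 353°
+180° (complement): 353 + 180 = 533 → 533 − 360 = 173°

173°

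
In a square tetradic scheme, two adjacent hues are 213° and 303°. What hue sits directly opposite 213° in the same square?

33°

A square tetradic scheme places four hues 90° apart; opposite corners are 180° apart.
213 + 180 = 393 → 393 − 360 = 33°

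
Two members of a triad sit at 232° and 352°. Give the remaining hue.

A triad spaces three hues 120° apart.
The full set is {112°, 232°, 352°}.

112°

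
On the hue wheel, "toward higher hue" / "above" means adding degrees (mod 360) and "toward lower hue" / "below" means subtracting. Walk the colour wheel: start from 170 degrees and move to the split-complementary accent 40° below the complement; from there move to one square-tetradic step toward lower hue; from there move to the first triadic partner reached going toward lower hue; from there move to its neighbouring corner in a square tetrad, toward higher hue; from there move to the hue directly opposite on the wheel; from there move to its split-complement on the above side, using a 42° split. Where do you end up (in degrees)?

232°

170 + 140 = 310°   (split-comp 40° ↓)
310 − 90 = 220°   (square ↓)
220 − 120 = 100°   (triadic ↓)
100 + 90 = 190°   (square ↑)
190 + 180 = 370 → 370 − 360 = 10°   (complement)
10 + 222 = 232°   (split-comp 42° ↑)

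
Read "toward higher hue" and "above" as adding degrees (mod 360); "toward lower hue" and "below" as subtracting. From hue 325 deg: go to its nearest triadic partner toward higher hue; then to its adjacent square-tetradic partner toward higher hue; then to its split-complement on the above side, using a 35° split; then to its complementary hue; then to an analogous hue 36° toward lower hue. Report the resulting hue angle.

174°

triadic ↑ +120°: 325 + 120 = 445 → 445 − 360 = 85°
square ↑ +90°: 85 + 90 = 175°
split-comp 35° ↑ +215°: 175 + 215 = 390 → 390 − 360 = 30°
complement +180°: 30 + 180 = 210°
analog 36° ↓ −36°: 210 − 36 = 174°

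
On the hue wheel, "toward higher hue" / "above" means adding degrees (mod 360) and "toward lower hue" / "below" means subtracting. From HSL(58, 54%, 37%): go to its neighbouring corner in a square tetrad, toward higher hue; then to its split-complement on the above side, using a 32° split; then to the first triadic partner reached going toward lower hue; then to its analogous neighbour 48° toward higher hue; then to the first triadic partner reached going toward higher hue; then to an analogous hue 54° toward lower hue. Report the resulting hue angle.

354°

square ↑ +90°: 58 + 90 = 148°
split-comp 32° ↑ +212°: 148 + 212 = 360 → 360 − 360 = 0°
triadic ↓ −120°: 0 − 120 = -120 → -120 + 360 = 240°
analog 48° ↑ +48°: 240 + 48 = 288°
triadic ↑ +120°: 288 + 120 = 408 → 408 − 360 = 48°
analog 54° ↓ −54°: 48 − 54 = -6 → -6 + 360 = 354°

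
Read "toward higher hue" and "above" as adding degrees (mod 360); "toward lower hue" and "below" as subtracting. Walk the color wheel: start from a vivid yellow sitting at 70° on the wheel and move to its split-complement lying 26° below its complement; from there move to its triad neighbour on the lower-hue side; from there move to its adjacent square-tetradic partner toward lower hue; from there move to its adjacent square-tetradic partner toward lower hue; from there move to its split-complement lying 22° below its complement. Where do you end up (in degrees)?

82°

70 + 154 = 224°   (split-comp 26° ↓)
224 − 120 = 104°   (triadic ↓)
104 − 90 = 14°   (square ↓)
14 − 90 = -76 → -76 + 360 = 284°   (square ↓)
284 + 158 = 442 → 442 − 360 = 82°   (split-comp 22° ↓)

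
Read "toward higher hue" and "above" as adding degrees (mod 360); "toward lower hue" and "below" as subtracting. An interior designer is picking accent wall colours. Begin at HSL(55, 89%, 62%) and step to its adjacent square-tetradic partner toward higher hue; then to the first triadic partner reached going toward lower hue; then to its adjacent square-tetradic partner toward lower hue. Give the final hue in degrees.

295°

+90° (square ↑): 55 + 90 = 145°
−120° (triadic ↓): 145 − 120 = 25°
−90° (square ↓): 25 − 90 = -65 → -65 + 360 = 295°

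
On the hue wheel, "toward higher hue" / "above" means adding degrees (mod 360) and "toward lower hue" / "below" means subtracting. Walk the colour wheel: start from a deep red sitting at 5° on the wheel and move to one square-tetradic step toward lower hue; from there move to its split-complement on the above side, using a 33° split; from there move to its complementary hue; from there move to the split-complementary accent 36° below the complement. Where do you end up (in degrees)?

5 − 90 = -85 → -85 + 360 = 275°   (square ↓)
275 + 213 = 488 → 488 − 360 = 128°   (split-comp 33° ↑)
128 + 180 = 308°   (complement)
308 + 144 = 452 → 452 − 360 = 92°   (split-comp 36° ↓)

92°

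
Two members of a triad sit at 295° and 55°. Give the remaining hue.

175°

A triad spaces three hues 120° apart.
The full set is {55°, 175°, 295°}.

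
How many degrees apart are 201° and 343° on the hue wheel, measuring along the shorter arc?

|201 − 343| = 142.
142 ≤ 180, so the shorter arc is 142°.

142°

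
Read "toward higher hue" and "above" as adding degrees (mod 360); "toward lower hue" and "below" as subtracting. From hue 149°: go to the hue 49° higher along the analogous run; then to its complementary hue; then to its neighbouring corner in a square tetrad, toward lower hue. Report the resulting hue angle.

149 + 49 = 198°   (analog 49° ↑)
198 + 180 = 378 → 378 − 360 = 18°   (complement)
18 − 90 = -72 → -72 + 360 = 288°   (square ↓)

288°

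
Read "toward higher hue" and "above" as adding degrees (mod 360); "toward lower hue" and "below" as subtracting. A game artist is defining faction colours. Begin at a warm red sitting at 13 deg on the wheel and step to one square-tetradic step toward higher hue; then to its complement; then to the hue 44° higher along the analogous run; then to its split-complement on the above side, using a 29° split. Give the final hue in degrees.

+90° (square ↑): 13 + 90 = 103°
+180° (complement): 103 + 180 = 283°
+44° (analog 44° ↑): 283 + 44 = 327°
+209° (split-comp 29° ↑): 327 + 209 = 536 → 536 − 360 = 176°

176°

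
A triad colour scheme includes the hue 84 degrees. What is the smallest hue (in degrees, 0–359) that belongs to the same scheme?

84°

A triad places three hues 120° apart.
The full set through 84° is {84°, 204°, 324°}.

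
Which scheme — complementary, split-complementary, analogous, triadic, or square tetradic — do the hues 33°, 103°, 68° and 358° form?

analogous

Sort the hues: 33°, 68°, 103°, 358°.
Successive gaps around the wheel: 35°, 35°, 255°, 35°.
A run of hues at equal small steps (35°) with one large closing gap is an analogous group.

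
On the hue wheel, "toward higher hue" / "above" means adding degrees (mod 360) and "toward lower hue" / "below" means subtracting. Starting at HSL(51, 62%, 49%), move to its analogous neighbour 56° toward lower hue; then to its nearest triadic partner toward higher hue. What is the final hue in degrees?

−56° (analog 56° ↓): 51 − 56 = -5 → -5 + 360 = 355°
+120° (triadic ↑): 355 + 120 = 475 → 475 − 360 = 115°

115°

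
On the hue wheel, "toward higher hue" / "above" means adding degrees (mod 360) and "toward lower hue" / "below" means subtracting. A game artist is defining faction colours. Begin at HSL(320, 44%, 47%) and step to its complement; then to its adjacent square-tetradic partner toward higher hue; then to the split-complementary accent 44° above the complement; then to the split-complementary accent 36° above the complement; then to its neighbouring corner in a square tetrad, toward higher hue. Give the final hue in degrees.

40°

complement +180°: 320 + 180 = 500 → 500 − 360 = 140°
square ↑ +90°: 140 + 90 = 230°
split-comp 44° ↑ +224°: 230 + 224 = 454 → 454 − 360 = 94°
split-comp 36° ↑ +216°: 94 + 216 = 310°
square ↑ +90°: 310 + 90 = 400 → 400 − 360 = 40°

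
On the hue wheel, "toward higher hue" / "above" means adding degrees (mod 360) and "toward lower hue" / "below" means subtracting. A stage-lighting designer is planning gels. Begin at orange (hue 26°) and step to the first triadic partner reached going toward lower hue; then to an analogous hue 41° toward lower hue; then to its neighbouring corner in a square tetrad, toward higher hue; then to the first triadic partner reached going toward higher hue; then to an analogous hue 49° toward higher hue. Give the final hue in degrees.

26 − 120 = -94 → -94 + 360 = 266°   (triadic ↓)
266 − 41 = 225°   (analog 41° ↓)
225 + 90 = 315°   (square ↑)
315 + 120 = 435 → 435 − 360 = 75°   (triadic ↑)
75 + 49 = 124°   (analog 49° ↑)

124°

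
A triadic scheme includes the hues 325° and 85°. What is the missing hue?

A triad places three hues 120° apart.
The full set through 85° is {85°, 205°, 325°}.
Given {85°, 325°}, the missing hue is 205°.

205°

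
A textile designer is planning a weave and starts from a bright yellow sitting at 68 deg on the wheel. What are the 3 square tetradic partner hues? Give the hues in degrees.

A square tetradic scheme places four hues every 90°.
68 + 90 = 158°
68 + 180 = 248°
68 + 270 = 338°

158°, 248°, 338°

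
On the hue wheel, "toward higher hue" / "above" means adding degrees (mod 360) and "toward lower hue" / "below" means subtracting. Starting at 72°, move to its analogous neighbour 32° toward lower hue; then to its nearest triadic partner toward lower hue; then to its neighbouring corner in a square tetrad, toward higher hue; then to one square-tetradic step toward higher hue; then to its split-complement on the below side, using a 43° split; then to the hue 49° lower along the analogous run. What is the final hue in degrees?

72 − 32 = 40°   (analog 32° ↓)
40 − 120 = -80 → -80 + 360 = 280°   (triadic ↓)
280 + 90 = 370 → 370 − 360 = 10°   (square ↑)
10 + 90 = 100°   (square ↑)
100 + 137 = 237°   (split-comp 43° ↓)
237 − 49 = 188°   (analog 49° ↓)

188°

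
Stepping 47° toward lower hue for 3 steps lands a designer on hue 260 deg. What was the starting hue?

3 steps of 47° (toward lower hue) give a net shift of −141°.
Start = end − shift: 260 + 141 = 401 → 401 − 360 = 41°

41°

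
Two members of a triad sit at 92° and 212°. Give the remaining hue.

A triad spaces three hues 120° apart.
The full set is {92°, 212°, 332°}.

332°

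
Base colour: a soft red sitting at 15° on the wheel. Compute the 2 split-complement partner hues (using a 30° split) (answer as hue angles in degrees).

165° and 225°

Split-complementary hues sit 30° either side of the complement.
Complement of 15°: 15 + 180 = 195°
195 − 30 = 165°
195 + 30 = 225°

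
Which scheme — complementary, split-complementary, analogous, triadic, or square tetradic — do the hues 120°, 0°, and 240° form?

Sort the hues: 0°, 120°, 240°.
Successive gaps around the wheel: 120°, 120°, 120°.
Three hues equally spaced 120° apart form a triad.

triadic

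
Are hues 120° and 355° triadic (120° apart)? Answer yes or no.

Angular distance: |120 − 355| = 235; shorter arc = 360 − 235 = 125°.
Triadic (120° apart) requires 120°.

no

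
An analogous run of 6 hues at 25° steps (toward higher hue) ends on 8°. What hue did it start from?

5 steps of 25° (toward higher hue) give a net shift of +125°.
Start = end − shift: 8 − 125 = -117 → -117 + 360 = 243°

243°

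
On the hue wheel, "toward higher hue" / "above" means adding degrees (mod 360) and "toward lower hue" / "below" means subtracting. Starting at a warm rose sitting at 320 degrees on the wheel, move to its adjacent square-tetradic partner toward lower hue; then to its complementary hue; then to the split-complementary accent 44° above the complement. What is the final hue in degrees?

−90° (square ↓): 320 − 90 = 230°
+180° (complement): 230 + 180 = 410 → 410 − 360 = 50°
+224° (split-comp 44° ↑): 50 + 224 = 274°

274°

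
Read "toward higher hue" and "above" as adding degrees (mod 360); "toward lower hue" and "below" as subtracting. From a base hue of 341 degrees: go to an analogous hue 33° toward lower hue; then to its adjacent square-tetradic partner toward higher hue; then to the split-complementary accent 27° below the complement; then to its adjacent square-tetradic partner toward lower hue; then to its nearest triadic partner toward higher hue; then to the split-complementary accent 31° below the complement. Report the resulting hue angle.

10°

−33° (analog 33° ↓): 341 − 33 = 308°
+90° (square ↑): 308 + 90 = 398 → 398 − 360 = 38°
+153° (split-comp 27° ↓): 38 + 153 = 191°
−90° (square ↓): 191 − 90 = 101°
+120° (triadic ↑): 101 + 120 = 221°
+149° (split-comp 31° ↓): 221 + 149 = 370 → 370 − 360 = 10°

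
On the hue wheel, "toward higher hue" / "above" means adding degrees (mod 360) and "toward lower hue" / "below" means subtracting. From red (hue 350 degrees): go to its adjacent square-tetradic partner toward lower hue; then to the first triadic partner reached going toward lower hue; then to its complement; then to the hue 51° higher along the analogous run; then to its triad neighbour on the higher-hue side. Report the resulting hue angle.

square ↓ −90°: 350 − 90 = 260°
triadic ↓ −120°: 260 − 120 = 140°
complement +180°: 140 + 180 = 320°
analog 51° ↑ +51°: 320 + 51 = 371 → 371 − 360 = 11°
triadic ↑ +120°: 11 + 120 = 131°

131°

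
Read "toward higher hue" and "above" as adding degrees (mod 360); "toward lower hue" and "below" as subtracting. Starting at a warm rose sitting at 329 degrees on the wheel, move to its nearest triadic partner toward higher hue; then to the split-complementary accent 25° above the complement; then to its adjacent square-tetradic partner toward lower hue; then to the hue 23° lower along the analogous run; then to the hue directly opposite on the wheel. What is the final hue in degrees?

1°

triadic ↑ +120°: 329 + 120 = 449 → 449 − 360 = 89°
split-comp 25° ↑ +205°: 89 + 205 = 294°
square ↓ −90°: 294 − 90 = 204°
analog 23° ↓ −23°: 204 − 23 = 181°
complement +180°: 181 + 180 = 361 → 361 − 360 = 1°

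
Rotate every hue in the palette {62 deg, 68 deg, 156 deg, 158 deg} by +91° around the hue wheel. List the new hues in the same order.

153°, 159°, 247°, 249°

62 + 91 = 153°
68 + 91 = 159°
156 + 91 = 247°
158 + 91 = 249°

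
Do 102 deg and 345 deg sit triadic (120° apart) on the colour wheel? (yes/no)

no

Angular distance: |102 − 345| = 243; shorter arc = 360 − 243 = 117°.
Triadic (120° apart) requires 120°.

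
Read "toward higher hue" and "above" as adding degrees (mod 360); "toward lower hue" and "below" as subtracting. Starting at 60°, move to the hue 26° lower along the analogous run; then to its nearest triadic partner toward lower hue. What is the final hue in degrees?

274°

analog 26° ↓ −26°: 60 − 26 = 34°
triadic ↓ −120°: 34 − 120 = -86 → -86 + 360 = 274°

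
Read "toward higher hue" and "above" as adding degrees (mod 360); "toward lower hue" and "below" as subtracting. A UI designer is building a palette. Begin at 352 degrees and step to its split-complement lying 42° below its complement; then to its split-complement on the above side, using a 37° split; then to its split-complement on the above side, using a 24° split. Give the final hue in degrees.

191°

split-comp 42° ↓ +138°: 352 + 138 = 490 → 490 − 360 = 130°
split-comp 37° ↑ +217°: 130 + 217 = 347°
split-comp 24° ↑ +204°: 347 + 204 = 551 → 551 − 360 = 191°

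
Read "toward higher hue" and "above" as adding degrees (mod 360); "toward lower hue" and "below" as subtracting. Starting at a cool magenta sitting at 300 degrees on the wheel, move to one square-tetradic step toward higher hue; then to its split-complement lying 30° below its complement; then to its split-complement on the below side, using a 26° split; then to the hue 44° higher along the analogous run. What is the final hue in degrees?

18°

square ↑ +90°: 300 + 90 = 390 → 390 − 360 = 30°
split-comp 30° ↓ +150°: 30 + 150 = 180°
split-comp 26° ↓ +154°: 180 + 154 = 334°
analog 44° ↑ +44°: 334 + 44 = 378 → 378 − 360 = 18°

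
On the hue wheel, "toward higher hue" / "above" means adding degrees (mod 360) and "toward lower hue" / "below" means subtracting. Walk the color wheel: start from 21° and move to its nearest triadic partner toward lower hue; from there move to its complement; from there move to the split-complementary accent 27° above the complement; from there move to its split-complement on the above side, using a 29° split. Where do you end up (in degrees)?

−120° (triadic ↓): 21 − 120 = -99 → -99 + 360 = 261°
+180° (complement): 261 + 180 = 441 → 441 − 360 = 81°
+207° (split-comp 27° ↑): 81 + 207 = 288°
+209° (split-comp 29° ↑): 288 + 209 = 497 → 497 − 360 = 137°

137°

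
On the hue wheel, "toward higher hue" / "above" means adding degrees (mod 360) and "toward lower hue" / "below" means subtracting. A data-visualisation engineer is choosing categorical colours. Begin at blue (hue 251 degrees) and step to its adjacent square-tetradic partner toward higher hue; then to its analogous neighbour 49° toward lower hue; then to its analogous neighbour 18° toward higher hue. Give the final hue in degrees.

251 + 90 = 341°   (square ↑)
341 − 49 = 292°   (analog 49° ↓)
292 + 18 = 310°   (analog 18° ↑)

310°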